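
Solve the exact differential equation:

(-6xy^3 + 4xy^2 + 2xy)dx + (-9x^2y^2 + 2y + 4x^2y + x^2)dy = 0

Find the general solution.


Check exactness: ∂M/∂y = -18xy^2 + 8xy + 2x and ∂N/∂x = -18xy^2 + 8xy + 2x; equal, so the equation is exact.
Integrate M with respect to x (treating y as constant): ∫M dx = -3x^2y^3 + 2x^2y^2 + x^2y + h(y).
Differentiate w.r.t. y and set equal to N: the x-dependent terms already match, leaving h'(y) = 2y. Integrate: h(y) = y^2.
So F(x,y) = -3x^2y^3 + y^2 + 2x^2y^2 + x^2y.
General solution: -3x^2y^3 + y^2 + 2x^2y^2 + x^2y = C.


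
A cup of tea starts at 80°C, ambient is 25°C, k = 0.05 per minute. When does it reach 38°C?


From T(t) = T_a + (T₀ - T_a)e^(-kt), set T(t) = 38:
(38 - 25) / (80 - 25) = e^(-0.05t), so t = -ln(0.236)/0.05 ≈ 28.8 minutes.


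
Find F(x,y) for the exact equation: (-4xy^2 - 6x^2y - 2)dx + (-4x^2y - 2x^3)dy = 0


Check exactness: ∂M/∂y = -8xy - 6x^2 and ∂N/∂x = -8xy - 6x^2; equal, so the equation is exact.
Integrate M with respect to x (treating y as constant): ∫M dx = -2x^2y^2 - 2x^3y - 2x + h(y).
Differentiate w.r.t. y and set equal to N: all terms match, so h'(y) = 0 and h is a constant absorbed into C.
General solution: -2x^2y^2 - 2x^3y - 2x = C.


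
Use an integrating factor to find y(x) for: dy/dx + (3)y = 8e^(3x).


P(x) = 3 ⇒ μ = e^(3x).
(μ y)' = 8e^(6x) ⇒ μ y = (8/6)e^(6x) + C.
Divide by μ: y = (4/3)e^(3x) + Ce^(-3x).


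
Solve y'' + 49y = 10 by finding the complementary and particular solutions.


Homogeneous part: r² + 49 = 0 ⇒ r = ±7i, so y_h = C₁cos(7x) + C₂sin(7x).
Try constant y_p = A; plug in: 49A = 10 ⇒ A = 10/49.
General solution: y = C₁cos(7x) + C₂sin(7x) + 10/49.


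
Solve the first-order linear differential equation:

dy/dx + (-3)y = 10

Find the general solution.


P(x) = -3 ⇒ μ = e^(-3x).
(μ y)' = 10e^(-3x) ⇒ μ y = -(10/3)e^(-3x) + C.
Divide by μ: y = -10/3 + Ce^(3x).


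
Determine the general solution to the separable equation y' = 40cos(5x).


g(y) = 1, so integrate directly: y = ∫ 40cos(5x) dx = 8sin(5x) + C.


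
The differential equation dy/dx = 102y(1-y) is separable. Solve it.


Separate: dy/[y(1-y)] = 102 dx.
Partial fractions: 1/[y(1-y)] = 1/y + 1/(1-y).
Integrate: ln|y/(1-y)| = 102x + C₀.
Solve for y: y = 1/(1 + Ce^(-102x)).


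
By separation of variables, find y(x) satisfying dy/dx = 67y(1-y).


Separate: dy/[y(1-y)] = 67 dx.
Partial fractions: 1/[y(1-y)] = 1/y + 1/(1-y).
Integrate: ln|y/(1-y)| = 67x + C₀.
Solve for y: y = 1/(1 + Ce^(-67x)).


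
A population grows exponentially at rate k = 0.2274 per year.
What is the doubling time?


Exponential growth: P(t) = P₀ e^(0.2274t). Set P(t)/P₀ = 2: e^(0.2274t) = 2.
Solve: t = ln(2)/0.2274 ≈ 3.05 years.


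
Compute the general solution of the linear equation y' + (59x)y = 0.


P(x) = 59x ⇒ μ = e^((59/2)x²).
Q(x) = 0 so μ y is constant: y = Ce^(-(59/2)x²).


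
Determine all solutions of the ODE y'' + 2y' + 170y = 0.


Characteristic equation: r² + 2r + 170 = 0.
Discriminant is negative; roots r = -1 ± 13i (complex conjugate pair).
General solution uses e^(α x)(C₁ cos(β x) + C₂ sin(β x)): y = e^(-x)(C₁cos(13x) + C₂sin(13x)).


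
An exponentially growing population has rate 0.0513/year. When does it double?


Exponential growth: P(t) = P₀ e^(0.0513t). Set P(t)/P₀ = 2: e^(0.0513t) = 2.
Solve: t = ln(2)/0.0513 ≈ 13.51 years.


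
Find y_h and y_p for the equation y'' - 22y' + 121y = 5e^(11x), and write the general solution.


Characteristic polynomial (r - 11)² = 0; repeated root r = 11.
y_h = (C₁ + C₂x)e^(11x). Forcing matches the repeated root (resonance), so try y_p = Ax² e^(11x).
Substitute and solve for A: 2A = 5, so A = 5/2.
General solution: y = (C₁ + C₂x + (5/2)x²)e^(11x).


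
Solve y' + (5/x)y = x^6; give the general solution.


P(x) = 5/x ⇒ μ = x^5.
(x^5 y)' = x^11 ⇒ x^5 y = x^12/(12) + C.
Solve for y: y = (1/12)x^7 + C/x^5.


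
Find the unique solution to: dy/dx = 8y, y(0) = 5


General solution of y' = 8y is y = Ce^(8x).
Apply y(0) = 5: C = 5.
Particular solution: y = 5e^(8x).


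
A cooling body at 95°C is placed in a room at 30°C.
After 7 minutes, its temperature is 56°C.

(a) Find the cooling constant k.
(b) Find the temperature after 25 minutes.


Newton's law: T(t) = T_a + (T₀ - T_a)e^(-kt).
(a) Use T(7) = 56: (56 - 30)/(95 - 30) = e^(-k·7), so k = -ln(0.400)/7 ≈ 0.1309.
(b) Apply k to t = 25: T(25) = 30 + (65)e^(-3.272) ≈ 32.5°C.


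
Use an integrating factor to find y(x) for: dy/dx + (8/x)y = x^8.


P(x) = 8/x ⇒ μ = x^8.
(x^8 y)' = x^8·x^8 = x^16.
Integrate: x^8 y = x^17/(17) + C.
Solve for y: y = (1/17)x^9 + C/x^8.


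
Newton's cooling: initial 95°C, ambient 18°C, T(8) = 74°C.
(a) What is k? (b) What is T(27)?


Newton's law: T(t) = T_a + (T₀ - T_a)e^(-kt).
(a) Use T(8) = 74: (74 - 18)/(95 - 18) = e^(-k·8), so k = -ln(0.727)/8 ≈ 0.0398.
(b) Apply k to t = 27: T(27) = 18 + (77)e^(-1.075) ≈ 44.3°C.


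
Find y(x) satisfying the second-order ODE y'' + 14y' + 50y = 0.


Characteristic equation: r² + 14r + 50 = 0.
Discriminant is negative; roots r = -7 ± 1i (complex conjugate pair).
General solution uses e^(α x)(C₁ cos(β x) + C₂ sin(β x)): y = e^(-7x)(C₁cos(x) + C₂sin(x)).


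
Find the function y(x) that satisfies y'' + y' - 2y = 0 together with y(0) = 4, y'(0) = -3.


Characteristic roots of r² + r - 2 = 0 are 1, -2.
General solution y = c₁ e^(x) + c₂ e^(-2x).
Apply y(0) = 4: c₁ + c₂ = 4. Apply y'(0) = -3: 1 c₁ - 2 c₂ = -3.
Solve: c₁ = 5/3, c₂ = 7/3.
Particular solution: y = (5/3)e^(x) + (7/3)e^(-2x).


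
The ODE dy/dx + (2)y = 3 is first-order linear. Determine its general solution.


P(x) = 2, Q(x) = 3; integrating factor μ = e^(2x).
(μ y)' = 3e^(2x) ⇒ μ y = (3/2)e^(2x) + C.
Divide by μ: y = 3/2 + Ce^(-2x).


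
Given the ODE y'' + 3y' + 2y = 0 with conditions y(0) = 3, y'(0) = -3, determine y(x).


Characteristic roots of r² + 3r + 2 = 0 are -1, -2.
General solution y = c₁ e^(-x) + c₂ e^(-2x).
Apply y(0) = 3: c₁ + c₂ = 3. Apply y'(0) = -3: -1 c₁ - 2 c₂ = -3.
Solve: c₁ = 3, c₂ = 0.
Particular solution: y = 3e^(-x) + 0e^(-2x).


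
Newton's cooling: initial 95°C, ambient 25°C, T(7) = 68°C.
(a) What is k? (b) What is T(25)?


Newton's law: T(t) = T_a + (T₀ - T_a)e^(-kt).
(a) Use T(7) = 68: (68 - 25)/(95 - 25) = e^(-k·7), so k = -ln(0.614)/7 ≈ 0.0696.
(b) Apply k to t = 25: T(25) = 25 + (70)e^(-1.740) ≈ 37.3°C.


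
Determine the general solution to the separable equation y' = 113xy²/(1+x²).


Separate: dy/y² = 113x/(1+x²) dx.
Integrate LHS: ∫ dy/y² = -1/y.
Integrate RHS via u = 1+x²: (113/2)ln(1+x²) + C.
Result: -1/y = (113/2)ln(1+x²) + C.


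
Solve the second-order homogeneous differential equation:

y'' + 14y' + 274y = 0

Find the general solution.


Characteristic equation: r² + 14r + 274 = 0.
Discriminant is negative; roots r = -7 ± 15i (complex conjugate pair).
General solution uses e^(α x)(C₁ cos(β x) + C₂ sin(β x)): y = e^(-7x)(C₁cos(15x) + C₂sin(15x)).


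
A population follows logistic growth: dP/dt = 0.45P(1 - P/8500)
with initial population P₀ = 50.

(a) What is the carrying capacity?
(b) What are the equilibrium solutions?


Logistic ODE dP/dt = 0.45P(1 - P/8500) has equilibria where dP/dt = 0, i.e. P = 0 or P = 8500.
The coefficient (1 - P/K) = 0 when P = K, identifying K = 8500 as the carrying capacity.
(a) K = 8500; (b) equilibria P = 0 and P = 8500.


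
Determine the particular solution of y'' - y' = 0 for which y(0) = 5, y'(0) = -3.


Characteristic roots of r² - r = 0 are 1, 0.
General solution y = c₁ e^(x) + c₂.
Apply y(0) = 5: c₁ + c₂ = 5. Apply y'(0) = -3: 1 c₁ + 0 c₂ = -3.
Solve: c₁ = -3, c₂ = 8.
Particular solution: y = -3e^(x) + 8.


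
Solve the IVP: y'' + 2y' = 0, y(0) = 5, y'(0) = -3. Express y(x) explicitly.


Characteristic roots of r² + 2r = 0 are 0, -2.
General solution y = c₁ + c₂ e^(-2x).
Apply y(0) = 5: c₁ + c₂ = 5. Apply y'(0) = -3: 0 c₁ - 2 c₂ = -3.
Solve: c₁ = 7/2, c₂ = 3/2.
Particular solution: y = 7/2 + (3/2)e^(-2x).


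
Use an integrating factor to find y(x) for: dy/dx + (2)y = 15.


P(x) = 2, Q(x) = 15; integrating factor μ = e^(2x).
(μ y)' = 15e^(2x) ⇒ μ y = (15/2)e^(2x) + C.
Divide by μ: y = 15/2 + Ce^(-2x).


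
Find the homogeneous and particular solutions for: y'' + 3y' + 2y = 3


Characteristic roots of r² + 3r + 2 = 0 are -1, -2.
y_h = C₁e^(-x) + C₂e^(-2x).
Constant forcing; try y_p = A. Then 2A = 3 ⇒ A = 3/2.
General solution: y = C₁e^(-x) + C₂e^(-2x) + 3/2.


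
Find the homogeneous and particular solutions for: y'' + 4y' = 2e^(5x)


Characteristic roots of r² + 4r = 0 are -4, 0.
y_h = C₁e^(-4x) + C₂.
Forcing exponent 5 is not a characteristic root; try y_p = Ae^(5x).
Substitute: A·(25 + (4)·5 + (0)) = A·45 = 2, so A = 2/45.
General solution: y = C₁e^(-4x) + C₂ + (2/45)e^(5x).


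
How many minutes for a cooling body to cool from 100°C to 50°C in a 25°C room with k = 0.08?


From T(t) = T_a + (T₀ - T_a)e^(-kt), set T(t) = 50:
(50 - 25) / (100 - 25) = e^(-0.08t), so t = -ln(0.333)/0.08 ≈ 13.7 minutes.


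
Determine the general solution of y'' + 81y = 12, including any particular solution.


Homogeneous part: r² + 81 = 0 ⇒ r = ±9i, so y_h = C₁cos(9x) + C₂sin(9x).
Try constant y_p = A; plug in: 81A = 12 ⇒ A = 4/27.
General solution: y = C₁cos(9x) + C₂sin(9x) + 4/27.


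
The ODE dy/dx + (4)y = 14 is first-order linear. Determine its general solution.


P(x) = 4, Q(x) = 14; integrating factor μ = e^(4x).
(μ y)' = 14e^(4x) ⇒ μ y = (7/2)e^(4x) + C.
Divide by μ: y = 7/2 + Ce^(-4x).


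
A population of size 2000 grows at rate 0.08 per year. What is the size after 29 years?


The ODE dP/dt = 0.08P has solution P(t) = P(0)e^(0.08t).
Substitute P(0) = 2000 and t = 29: P(29) = 2000 e^(2.32) ≈ 20351.


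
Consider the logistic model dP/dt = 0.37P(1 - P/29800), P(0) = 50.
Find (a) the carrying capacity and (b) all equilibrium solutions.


Logistic ODE dP/dt = 0.37P(1 - P/29800) has equilibria where dP/dt = 0, i.e. P = 0 or P = 29800.
The coefficient (1 - P/K) = 0 when P = K, identifying K = 29800 as the carrying capacity.
(a) K = 29800; (b) equilibria P = 0 and P = 29800.


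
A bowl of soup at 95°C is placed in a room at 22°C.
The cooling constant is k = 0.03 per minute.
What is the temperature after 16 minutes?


Newton's law: dT/dt = -k(T - T_a) has solution T(t) = T_a + (T₀ - T_a)e^(-kt).
Plug in T_a = 22, T₀ = 95, k = 0.03, t = 16: T(16) = 22 + (73)e^(-0.48) ≈ 67.2°C.


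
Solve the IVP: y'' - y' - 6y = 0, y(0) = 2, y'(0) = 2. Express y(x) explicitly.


Characteristic roots of r² - r - 6 = 0 are 3, -2.
General solution y = c₁ e^(3x) + c₂ e^(-2x).
Apply y(0) = 2: c₁ + c₂ = 2. Apply y'(0) = 2: 3 c₁ - 2 c₂ = 2.
Solve: c₁ = 6/5, c₂ = 4/5.
Particular solution: y = (6/5)e^(3x) + (4/5)e^(-2x).


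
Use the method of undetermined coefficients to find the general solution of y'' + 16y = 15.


Homogeneous part: r² + 16 = 0 ⇒ r = ±4i, so y_h = C₁cos(4x) + C₂sin(4x).
Try constant y_p = A; plug in: 16A = 15 ⇒ A = 15/16.
General solution: y = C₁cos(4x) + C₂sin(4x) + 15/16.


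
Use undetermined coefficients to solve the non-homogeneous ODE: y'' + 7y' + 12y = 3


Characteristic roots of r² + 7r + 12 = 0 are -3, -4.
y_h = C₁e^(-3x) + C₂e^(-4x).
Constant forcing; try y_p = A. Then 12A = 3 ⇒ A = 1/4.
General solution: y = C₁e^(-3x) + C₂e^(-4x) + 1/4.


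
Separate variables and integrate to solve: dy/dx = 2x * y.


Separate variables: dy/y = 2x dx.
Integrate: ln|y| = x^2 + C₀.
Exponentiate: y = Ce^(x^2).


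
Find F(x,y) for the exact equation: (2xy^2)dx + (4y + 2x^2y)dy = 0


Check exactness: ∂M/∂y = 4xy and ∂N/∂x = 4xy; equal, so the equation is exact.
Integrate M with respect to x (treating y as constant): ∫M dx = x^2y^2 + h(y).
Differentiate w.r.t. y and set equal to N: the x-dependent terms already match, leaving h'(y) = 4y. Integrate: h(y) = 2y^2.
So F(x,y) = 2y^2 + x^2y^2.
General solution: 2y^2 + x^2y^2 = C.


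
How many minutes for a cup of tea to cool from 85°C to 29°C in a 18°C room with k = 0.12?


From T(t) = T_a + (T₀ - T_a)e^(-kt), set T(t) = 29:
(29 - 18) / (85 - 18) = e^(-0.12t), so t = -ln(0.164)/0.12 ≈ 15.1 minutes.


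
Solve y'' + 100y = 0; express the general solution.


Characteristic equation: r² + 100 = 0.
Discriminant is negative; roots r = 0 ± 10i (complex conjugate pair).
General solution uses e^(α x)(C₁ cos(β x) + C₂ sin(β x)): y = C₁cos(10x) + C₂sin(10x).


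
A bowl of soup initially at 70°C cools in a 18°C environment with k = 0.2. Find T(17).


Newton's law: dT/dt = -k(T - T_a) has solution T(t) = T_a + (T₀ - T_a)e^(-kt).
Plug in T_a = 18, T₀ = 70, k = 0.2, t = 17: T(17) = 18 + (52)e^(-3.40) ≈ 19.7°C.


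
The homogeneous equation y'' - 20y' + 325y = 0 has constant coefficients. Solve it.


Characteristic equation: r² - 20r + 325 = 0.
Discriminant is negative; roots r = 10 ± 15i (complex conjugate pair).
General solution uses e^(α x)(C₁ cos(β x) + C₂ sin(β x)): y = e^(10x)(C₁cos(15x) + C₂sin(15x)).


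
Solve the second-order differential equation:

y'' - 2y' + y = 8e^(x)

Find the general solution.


Characteristic polynomial (r - 1)² = 0; repeated root r = 1.
y_h = (C₁ + C₂x)e^(x). Forcing matches the repeated root (resonance), so try y_p = Ax² e^(x).
Substitute and solve for A: 2A = 8, so A = 4.
General solution: y = (C₁ + C₂x + 4x²)e^(x).


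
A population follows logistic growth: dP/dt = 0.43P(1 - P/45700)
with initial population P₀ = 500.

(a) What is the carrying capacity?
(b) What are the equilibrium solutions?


Logistic ODE dP/dt = 0.43P(1 - P/45700) has equilibria where dP/dt = 0, i.e. P = 0 or P = 45700.
The coefficient (1 - P/K) = 0 when P = K, identifying K = 45700 as the carrying capacity.
(a) K = 45700; (b) equilibria P = 0 and P = 45700.


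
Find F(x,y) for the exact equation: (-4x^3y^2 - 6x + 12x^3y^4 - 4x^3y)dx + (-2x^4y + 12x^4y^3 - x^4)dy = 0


Check exactness: ∂M/∂y = -8x^3y + 48x^3y^3 - 4x^3 and ∂N/∂x = -8x^3y + 48x^3y^3 - 4x^3; equal, so the equation is exact.
Integrate M with respect to x (treating y as constant): ∫M dx = -x^4y^2 - 3x^2 + 3x^4y^4 - x^4y + h(y).
Differentiate w.r.t. y and set equal to N: all terms match, so h'(y) = 0 and h is a constant absorbed into C.
General solution: -x^4y^2 - 3x^2 + 3x^4y^4 - x^4y = C.


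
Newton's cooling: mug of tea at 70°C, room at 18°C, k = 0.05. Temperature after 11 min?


Newton's law: dT/dt = -k(T - T_a) has solution T(t) = T_a + (T₀ - T_a)e^(-kt).
Plug in T_a = 18, T₀ = 70, k = 0.05, t = 11: T(11) = 18 + (52)e^(-0.55) ≈ 48.0°C.


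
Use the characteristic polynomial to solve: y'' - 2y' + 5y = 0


Characteristic equation: r² - 2r + 5 = 0.
Discriminant is negative; roots r = 1 ± 2i (complex conjugate pair).
General solution uses e^(α x)(C₁ cos(β x) + C₂ sin(β x)): y = e^(x)(C₁cos(2x) + C₂sin(2x)).


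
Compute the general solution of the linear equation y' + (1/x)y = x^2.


P(x) = 1/x ⇒ μ = x^1.
(x^1 y)' = x^1·x^2 = x^3.
Integrate: x^1 y = x^4/(4) + C.
Solve for y: y = (1/4)x^3 + C/x^1.


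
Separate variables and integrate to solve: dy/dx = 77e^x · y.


Separate variables: dy/y = 77e^x dx.
Integrate: ln|y| = 77e^x + C₀.
Exponentiate: y = Ce^(77e^x).


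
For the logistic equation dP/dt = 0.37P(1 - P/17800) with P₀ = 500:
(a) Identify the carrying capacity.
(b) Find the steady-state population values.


Logistic ODE dP/dt = 0.37P(1 - P/17800) has equilibria where dP/dt = 0, i.e. P = 0 or P = 17800.
The coefficient (1 - P/K) = 0 when P = K, identifying K = 17800 as the carrying capacity.
(a) K = 17800; (b) equilibria P = 0 and P = 17800.


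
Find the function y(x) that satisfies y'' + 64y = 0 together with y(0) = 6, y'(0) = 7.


Characteristic roots of r² + 64 = 0 are ±8i, so y = C₁cos(8x) + C₂sin(8x).
Apply y(0) = 6: C₁ = 6. Differentiate and apply y'(0) = 7: 8·C₂ = 7, so C₂ = 7/8.
Particular solution: y = 6cos(8x) + (7/8)sin(8x).


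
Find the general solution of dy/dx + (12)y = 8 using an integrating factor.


P(x) = 12, Q(x) = 8; integrating factor μ = e^(12x).
(μ y)' = 8e^(12x) ⇒ μ y = (2/3)e^(12x) + C.
Divide by μ: y = 2/3 + Ce^(-12x).


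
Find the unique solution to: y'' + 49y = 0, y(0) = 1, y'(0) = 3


Characteristic roots of r² + 49 = 0 are ±7i, so y = C₁cos(7x) + C₂sin(7x).
Apply y(0) = 1: C₁ = 1. Differentiate and apply y'(0) = 3: 7·C₂ = 3, so C₂ = 3/7.
Particular solution: y = cos(7x) + (3/7)sin(7x).


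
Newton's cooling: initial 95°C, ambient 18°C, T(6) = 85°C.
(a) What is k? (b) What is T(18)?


Newton's law: T(t) = T_a + (T₀ - T_a)e^(-kt).
(a) Use T(6) = 85: (85 - 18)/(95 - 18) = e^(-k·6), so k = -ln(0.870)/6 ≈ 0.0232.
(b) Apply k to t = 18: T(18) = 18 + (77)e^(-0.417) ≈ 68.7°C.


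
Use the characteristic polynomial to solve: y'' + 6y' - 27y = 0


Characteristic equation: r² + 6r - 27 = 0.
Factor: (r - 3)(r + 9) = 0 ⇒ r = 3, -9 (distinct real).
General solution: y = C₁e^(3x) + C₂e^(-9x).


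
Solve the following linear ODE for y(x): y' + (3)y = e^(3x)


P(x) = 3 ⇒ μ = e^(3x).
(μ y)' = e^(6x) ⇒ μ y = (1/6)e^(6x) + C.
Divide by μ: y = (1/6)e^(3x) + Ce^(-3x).


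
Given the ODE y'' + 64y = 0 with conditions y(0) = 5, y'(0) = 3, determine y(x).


Characteristic roots of r² + 64 = 0 are ±8i, so y = C₁cos(8x) + C₂sin(8x).
Apply y(0) = 5: C₁ = 5. Differentiate and apply y'(0) = 3: 8·C₂ = 3, so C₂ = 3/8.
Particular solution: y = 5cos(8x) + (3/8)sin(8x).


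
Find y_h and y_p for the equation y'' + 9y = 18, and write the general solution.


Homogeneous part: r² + 9 = 0 ⇒ r = ±3i, so y_h = C₁cos(3x) + C₂sin(3x).
Try constant y_p = A; plug in: 9A = 18 ⇒ A = 2.
General solution: y = C₁cos(3x) + C₂sin(3x) + 2.


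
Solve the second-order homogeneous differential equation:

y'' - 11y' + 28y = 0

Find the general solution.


Characteristic equation: r² - 11r + 28 = 0.
Factor: (r - 7)(r - 4) = 0 ⇒ r = 7, 4 (distinct real).
General solution: y = C₁e^(7x) + C₂e^(4x).


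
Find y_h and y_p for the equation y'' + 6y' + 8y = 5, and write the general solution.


Characteristic roots of r² + 6r + 8 = 0 are -4, -2.
y_h = C₁e^(-4x) + C₂e^(-2x).
Constant forcing; try y_p = A. Then 8A = 5 ⇒ A = 5/8.
General solution: y = C₁e^(-4x) + C₂e^(-2x) + 5/8.


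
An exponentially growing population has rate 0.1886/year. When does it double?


Exponential growth: P(t) = P₀ e^(0.1886t). Set P(t)/P₀ = 2: e^(0.1886t) = 2.
Solve: t = ln(2)/0.1886 ≈ 3.68 years.


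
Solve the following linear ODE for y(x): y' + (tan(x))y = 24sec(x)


P(x) = tan(x) ⇒ μ = e^(∫tan(x)dx) = sec(x).
(sec(x) y)' = 24sec²(x) ⇒ sec(x) y = 24tan(x) + C.
Multiply by cos(x): y = 24sin(x) + C·cos(x).


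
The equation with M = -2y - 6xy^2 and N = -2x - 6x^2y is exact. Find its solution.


Check exactness: ∂M/∂y = -2 - 12xy and ∂N/∂x = -2 - 12xy; equal, so the equation is exact.
Integrate M with respect to x (treating y as constant): ∫M dx = -2xy - 3x^2y^2 + h(y).
Differentiate w.r.t. y and set equal to N: all terms match, so h'(y) = 0 and h is a constant absorbed into C.
General solution: -2xy - 3x^2y^2 = C.


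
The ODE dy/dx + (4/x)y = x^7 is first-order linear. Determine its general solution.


P(x) = 4/x ⇒ μ = x^4.
(x^4 y)' = x^4·x^7 = x^11.
Integrate: x^4 y = x^12/(12) + C.
Solve for y: y = (1/12)x^8 + C/x^4.


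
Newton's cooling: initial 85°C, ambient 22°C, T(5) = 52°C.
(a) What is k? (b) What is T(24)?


Newton's law: T(t) = T_a + (T₀ - T_a)e^(-kt).
(a) Use T(5) = 52: (52 - 22)/(85 - 22) = e^(-k·5), so k = -ln(0.476)/5 ≈ 0.1484.
(b) Apply k to t = 24: T(24) = 22 + (63)e^(-3.561) ≈ 23.8°C.


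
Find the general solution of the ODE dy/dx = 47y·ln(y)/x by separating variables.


Separate: dy/[y ln(y)] = 47 dx/x.
Substitute u = ln(y): du/u = 47 dx/x.
Integrate: ln|ln(y)| = 47ln|x| + C₀, hence ln(y) = C·x^47.


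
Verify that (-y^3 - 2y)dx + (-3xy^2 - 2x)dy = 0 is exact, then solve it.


Check exactness: ∂M/∂y = -3y^2 - 2 and ∂N/∂x = -3y^2 - 2; equal, so the equation is exact.
Integrate M with respect to x (treating y as constant): ∫M dx = -xy^3 - 2xy + h(y).
Differentiate w.r.t. y and set equal to N: all terms match, so h'(y) = 0 and h is a constant absorbed into C.
General solution: -xy^3 - 2xy = C.


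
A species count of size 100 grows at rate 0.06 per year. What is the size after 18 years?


The ODE dP/dt = 0.06P has solution P(t) = P(0)e^(0.06t).
Substitute P(0) = 100 and t = 18: P(18) = 100 e^(1.08) ≈ 294.


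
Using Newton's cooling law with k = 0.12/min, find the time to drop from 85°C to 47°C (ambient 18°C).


From T(t) = T_a + (T₀ - T_a)e^(-kt), set T(t) = 47:
(47 - 18) / (85 - 18) = e^(-0.12t), so t = -ln(0.433)/0.12 ≈ 7.0 minutes.


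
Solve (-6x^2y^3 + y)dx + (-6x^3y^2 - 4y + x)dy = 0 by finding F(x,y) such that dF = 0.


Check exactness: ∂M/∂y = -18x^2y^2 + 1 and ∂N/∂x = -18x^2y^2 + 1; equal, so the equation is exact.
Integrate M with respect to x (treating y as constant): ∫M dx = -2x^3y^3 + xy + h(y).
Differentiate w.r.t. y and set equal to N: the x-dependent terms already match, leaving h'(y) = -4y. Integrate: h(y) = -2y^2.
So F(x,y) = -2x^3y^3 - 2y^2 + xy.
General solution: -2x^3y^3 - 2y^2 + xy = C.


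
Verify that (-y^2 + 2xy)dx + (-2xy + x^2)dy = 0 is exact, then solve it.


Check exactness: ∂M/∂y = -2y + 2x and ∂N/∂x = -2y + 2x; equal, so the equation is exact.
Integrate M with respect to x (treating y as constant): ∫M dx = -xy^2 + x^2y + h(y).
Differentiate w.r.t. y and set equal to N: all terms match, so h'(y) = 0 and h is a constant absorbed into C.
General solution: -xy^2 + x^2y = C.


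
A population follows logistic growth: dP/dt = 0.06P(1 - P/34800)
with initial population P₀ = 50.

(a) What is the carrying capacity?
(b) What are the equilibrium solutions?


Logistic ODE dP/dt = 0.06P(1 - P/34800) has equilibria where dP/dt = 0, i.e. P = 0 or P = 34800.
The coefficient (1 - P/K) = 0 when P = K, identifying K = 34800 as the carrying capacity.
(a) K = 34800; (b) equilibria P = 0 and P = 34800.


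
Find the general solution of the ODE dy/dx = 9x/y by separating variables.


Separate variables: y dy = 9x dx.
Integrate both sides: y²/2 = (9/2)x^2 + C₀.
Multiply by 2: y² = 9x^2 + C.


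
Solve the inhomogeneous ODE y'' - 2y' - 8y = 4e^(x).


Characteristic roots of r² - 2r - 8 = 0 are -2, 4.
y_h = C₁e^(-2x) + C₂e^(4x).
Forcing exponent 1 is not a characteristic root; try y_p = Ae^(x).
Substitute: A·(1 + (-2)·1 + (-8)) = A·-9 = 4, so A = -4/9.
General solution: y = C₁e^(-2x) + C₂e^(4x) - (4/9)e^(x).


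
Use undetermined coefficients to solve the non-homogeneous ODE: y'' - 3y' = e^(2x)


Characteristic roots of r² - 3r = 0 are 0, 3.
y_h = C₁ + C₂e^(3x).
Forcing exponent 2 is not a characteristic root; try y_p = Ae^(2x).
Substitute: A·(4 + (-3)·2 + (0)) = A·-2 = 1, so A = -1/2.
General solution: y = C₁ + C₂e^(3x) - (1/2)e^(2x).


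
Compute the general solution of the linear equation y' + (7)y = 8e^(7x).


P(x) = 7 ⇒ μ = e^(7x).
(μ y)' = 8e^(14x) ⇒ μ y = (8/14)e^(14x) + C.
Divide by μ: y = (4/7)e^(7x) + Ce^(-7x).


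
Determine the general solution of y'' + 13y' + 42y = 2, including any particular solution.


Characteristic roots of r² + 13r + 42 = 0 are -7, -6.
y_h = C₁e^(-7x) + C₂e^(-6x).
Constant forcing; try y_p = A. Then 42A = 2 ⇒ A = 1/21.
General solution: y = C₁e^(-7x) + C₂e^(-6x) + 1/21.


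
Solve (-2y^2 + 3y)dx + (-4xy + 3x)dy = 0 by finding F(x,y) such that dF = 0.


Check exactness: ∂M/∂y = -4y + 3 and ∂N/∂x = -4y + 3; equal, so the equation is exact.
Integrate M with respect to x (treating y as constant): ∫M dx = -2xy^2 + 3xy + h(y).
Differentiate w.r.t. y and set equal to N: all terms match, so h'(y) = 0 and h is a constant absorbed into C.
General solution: -2xy^2 + 3xy = C.


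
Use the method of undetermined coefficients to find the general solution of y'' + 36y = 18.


Homogeneous part: r² + 36 = 0 ⇒ r = ±6i, so y_h = C₁cos(6x) + C₂sin(6x).
Try constant y_p = A; plug in: 36A = 18 ⇒ A = 1/2.
General solution: y = C₁cos(6x) + C₂sin(6x) + 1/2.


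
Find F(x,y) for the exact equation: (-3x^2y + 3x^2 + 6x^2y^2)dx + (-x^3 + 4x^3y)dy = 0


Check exactness: ∂M/∂y = -3x^2 + 12x^2y and ∂N/∂x = -3x^2 + 12x^2y; equal, so the equation is exact.
Integrate M with respect to x (treating y as constant): ∫M dx = -x^3y + x^3 + 2x^3y^2 + h(y).
Differentiate w.r.t. y and set equal to N: all terms match, so h'(y) = 0 and h is a constant absorbed into C.
General solution: -x^3y + x^3 + 2x^3y^2 = C.


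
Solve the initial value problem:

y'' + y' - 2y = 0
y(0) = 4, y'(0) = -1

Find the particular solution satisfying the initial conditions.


Characteristic roots of r² + r - 2 = 0 are -2, 1.
General solution y = c₁ e^(-2x) + c₂ e^(x).
Apply y(0) = 4: c₁ + c₂ = 4. Apply y'(0) = -1: -2 c₁ + 1 c₂ = -1.
Solve: c₁ = 5/3, c₂ = 7/3.
Particular solution: y = (5/3)e^(-2x) + (7/3)e^(x).


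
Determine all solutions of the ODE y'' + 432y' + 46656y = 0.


Characteristic equation: r² + 432r + 46656 = 0, i.e. (r + 216)² = 0.
Repeated root r = -216; include an x factor for the second linearly independent solution.
General solution: y = (C₁ + C₂x)e^(-216x).


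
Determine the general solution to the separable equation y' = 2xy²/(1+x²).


Separate: dy/y² = 2x/(1+x²) dx.
Integrate LHS: ∫ dy/y² = -1/y.
Integrate RHS via u = 1+x²: ln(1+x²) + C.
Result: -1/y = ln(1+x²) + C.


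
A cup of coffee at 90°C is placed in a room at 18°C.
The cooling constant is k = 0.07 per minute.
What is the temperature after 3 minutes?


Newton's law: dT/dt = -k(T - T_a) has solution T(t) = T_a + (T₀ - T_a)e^(-kt).
Plug in T_a = 18, T₀ = 90, k = 0.07, t = 3: T(3) = 18 + (72)e^(-0.21) ≈ 76.4°C.


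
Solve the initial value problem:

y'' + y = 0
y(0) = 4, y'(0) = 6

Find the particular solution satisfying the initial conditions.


Characteristic roots of r² + 1 = 0 are ±1i, so y = C₁cos(x) + C₂sin(x).
Apply y(0) = 4: C₁ = 4. Differentiate and apply y'(0) = 6: 1·C₂ = 6, so C₂ = 6.
Particular solution: y = 4cos(x) + 6sin(x).


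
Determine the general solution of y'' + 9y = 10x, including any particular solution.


Homogeneous: r² + 9 = 0 ⇒ r = ±3i, y_h = C₁cos(3x) + C₂sin(3x).
Polynomial forcing; try y_p = Ax + B. Then y_p'' + 9 y_p = 9(Ax + B) = 10x, so B = 0 and A = 10/9.
General solution: y = C₁cos(3x) + C₂sin(3x) + (10/9)x.


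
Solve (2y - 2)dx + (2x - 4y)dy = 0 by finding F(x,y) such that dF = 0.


Check exactness: ∂M/∂y = 2 and ∂N/∂x = 2; equal, so the equation is exact.
Integrate M with respect to x (treating y as constant): ∫M dx = 2xy - 2x + h(y).
Differentiate w.r.t. y and set equal to N: the x-dependent terms already match, leaving h'(y) = -4y. Integrate: h(y) = -2y^2.
So F(x,y) = 2xy - 2y^2 - 2x.
General solution: 2xy - 2y^2 - 2x = C.


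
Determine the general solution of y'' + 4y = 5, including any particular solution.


Homogeneous part: r² + 4 = 0 ⇒ r = ±2i, so y_h = C₁cos(2x) + C₂sin(2x).
Try constant y_p = A; plug in: 4A = 5 ⇒ A = 5/4.
General solution: y = C₁cos(2x) + C₂sin(2x) + 5/4.


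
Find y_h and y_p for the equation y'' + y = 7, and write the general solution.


Homogeneous part: r² + 1 = 0 ⇒ r = ±1i, so y_h = C₁cos(x) + C₂sin(x).
Try constant y_p = A; plug in: 1A = 7 ⇒ A = 7.
General solution: y = C₁cos(x) + C₂sin(x) + 7.


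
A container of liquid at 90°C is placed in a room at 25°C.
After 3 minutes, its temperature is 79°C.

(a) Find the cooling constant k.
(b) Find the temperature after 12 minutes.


Newton's law: T(t) = T_a + (T₀ - T_a)e^(-kt).
(a) Use T(3) = 79: (79 - 25)/(90 - 25) = e^(-k·3), so k = -ln(0.831)/3 ≈ 0.0618.
(b) Apply k to t = 12: T(12) = 25 + (65)e^(-0.742) ≈ 56.0°C.


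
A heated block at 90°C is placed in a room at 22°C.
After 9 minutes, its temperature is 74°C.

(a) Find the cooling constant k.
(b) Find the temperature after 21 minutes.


Newton's law: T(t) = T_a + (T₀ - T_a)e^(-kt).
(a) Use T(9) = 74: (74 - 22)/(90 - 22) = e^(-k·9), so k = -ln(0.765)/9 ≈ 0.0298.
(b) Apply k to t = 21: T(21) = 22 + (68)e^(-0.626) ≈ 58.4°C.


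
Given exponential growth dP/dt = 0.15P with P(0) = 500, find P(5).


The ODE dP/dt = 0.15P has solution P(t) = P(0)e^(0.15t).
Substitute P(0) = 500 and t = 5: P(5) = 500 e^(0.75) ≈ 1059.


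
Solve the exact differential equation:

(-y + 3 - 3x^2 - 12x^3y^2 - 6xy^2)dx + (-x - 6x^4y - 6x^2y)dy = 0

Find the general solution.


Check exactness: ∂M/∂y = -1 - 24x^3y - 12xy and ∂N/∂x = -1 - 24x^3y - 12xy; equal, so the equation is exact.
Integrate M with respect to x (treating y as constant): ∫M dx = -xy + 3x - x^3 - 3x^4y^2 - 3x^2y^2 + h(y).
Differentiate w.r.t. y and set equal to N: all terms match, so h'(y) = 0 and h is a constant absorbed into C.
General solution: -xy + 3x - x^3 - 3x^4y^2 - 3x^2y^2 = C.


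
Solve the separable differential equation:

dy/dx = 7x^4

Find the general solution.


Integrate both sides with respect to x: y = ∫ 7x^4 dx = (7/5)x^5 + C.


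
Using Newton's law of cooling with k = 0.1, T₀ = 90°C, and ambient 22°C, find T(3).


Newton's law: dT/dt = -k(T - T_a) has solution T(t) = T_a + (T₀ - T_a)e^(-kt).
Plug in T_a = 22, T₀ = 90, k = 0.1, t = 3: T(3) = 22 + (68)e^(-0.30) ≈ 72.4°C.


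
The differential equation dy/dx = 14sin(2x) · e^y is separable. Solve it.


Separate: e^(-y) dy = 14sin(2x) dx.
Integrate: -e^(-y) = -7cos(2x) + C₀.
Rearrange: e^(-y) = 7cos(2x) + C.


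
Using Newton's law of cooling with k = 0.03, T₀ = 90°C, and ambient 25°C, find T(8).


Newton's law: dT/dt = -k(T - T_a) has solution T(t) = T_a + (T₀ - T_a)e^(-kt).
Plug in T_a = 25, T₀ = 90, k = 0.03, t = 8: T(8) = 25 + (65)e^(-0.24) ≈ 76.1°C.


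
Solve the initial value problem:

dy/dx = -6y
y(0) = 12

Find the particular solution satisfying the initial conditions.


General solution of y' = -6y is y = Ce^(-6x).
Apply y(0) = 12: C = 12.
Particular solution: y = 12e^(-6x).


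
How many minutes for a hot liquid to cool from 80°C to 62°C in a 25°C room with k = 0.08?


From T(t) = T_a + (T₀ - T_a)e^(-kt), set T(t) = 62:
(62 - 25) / (80 - 25) = e^(-0.08t), so t = -ln(0.673)/0.08 ≈ 5.0 minutes.


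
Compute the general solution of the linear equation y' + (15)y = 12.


P(x) = 15, Q(x) = 12; integrating factor μ = e^(15x).
(μ y)' = 12e^(15x) ⇒ μ y = (4/5)e^(15x) + C.
Divide by μ: y = 4/5 + Ce^(-15x).


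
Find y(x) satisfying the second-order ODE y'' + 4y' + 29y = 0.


Characteristic equation: r² + 4r + 29 = 0.
Discriminant is negative; roots r = -2 ± 5i (complex conjugate pair).
General solution uses e^(α x)(C₁ cos(β x) + C₂ sin(β x)): y = e^(-2x)(C₁cos(5x) + C₂sin(5x)).


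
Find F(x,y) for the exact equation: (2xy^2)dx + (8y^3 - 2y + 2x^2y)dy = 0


Check exactness: ∂M/∂y = 4xy and ∂N/∂x = 4xy; equal, so the equation is exact.
Integrate M with respect to x (treating y as constant): ∫M dx = x^2y^2 + h(y).
Differentiate w.r.t. y and set equal to N: the x-dependent terms already match, leaving h'(y) = 8y^3 - 2y. Integrate: h(y) = 2y^4 - y^2.
So F(x,y) = 2y^4 - y^2 + x^2y^2.
General solution: 2y^4 - y^2 + x^2y^2 = C.


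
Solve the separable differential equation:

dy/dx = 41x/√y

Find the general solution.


Separate: √y dy = 41x dx.
Integrate: (2/3)y^(3/2) = (41/2)x² + C.


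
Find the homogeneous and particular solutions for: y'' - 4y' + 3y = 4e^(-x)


Characteristic roots of r² - 4r + 3 = 0 are 3, 1.
y_h = C₁e^(3x) + C₂e^(x).
Forcing exponent -1 is not a characteristic root; try y_p = Ae^(-x).
Substitute: A·(1 + (-4)·-1 + (3)) = A·8 = 4, so A = 1/2.
General solution: y = C₁e^(3x) + C₂e^(x) + (1/2)e^(-x).


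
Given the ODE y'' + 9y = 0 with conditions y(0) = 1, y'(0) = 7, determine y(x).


Characteristic roots of r² + 9 = 0 are ±3i, so y = C₁cos(3x) + C₂sin(3x).
Apply y(0) = 1: C₁ = 1. Differentiate and apply y'(0) = 7: 3·C₂ = 7, so C₂ = 7/3.
Particular solution: y = cos(3x) + (7/3)sin(3x).


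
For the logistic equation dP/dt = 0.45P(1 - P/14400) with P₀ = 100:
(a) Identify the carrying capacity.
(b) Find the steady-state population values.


Logistic ODE dP/dt = 0.45P(1 - P/14400) has equilibria where dP/dt = 0, i.e. P = 0 or P = 14400.
The coefficient (1 - P/K) = 0 when P = K, identifying K = 14400 as the carrying capacity.
(a) K = 14400; (b) equilibria P = 0 and P = 14400.


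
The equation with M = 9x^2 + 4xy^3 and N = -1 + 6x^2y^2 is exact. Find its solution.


Check exactness: ∂M/∂y = 12xy^2 and ∂N/∂x = 12xy^2; equal, so the equation is exact.
Integrate M with respect to x (treating y as constant): ∫M dx = 3x^3 + 2x^2y^3 + h(y).
Differentiate w.r.t. y and set equal to N: the x-dependent terms already match, leaving h'(y) = -1. Integrate: h(y) = -y.
So F(x,y) = 3x^3 - y + 2x^2y^3.
General solution: 3x^3 - y + 2x^2y^3 = C.


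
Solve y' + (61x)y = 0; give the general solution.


P(x) = 61x ⇒ μ = e^((61/2)x²).
Q(x) = 0 so μ y is constant: y = Ce^(-(61/2)x²).


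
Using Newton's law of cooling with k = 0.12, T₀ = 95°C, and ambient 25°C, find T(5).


Newton's law: dT/dt = -k(T - T_a) has solution T(t) = T_a + (T₀ - T_a)e^(-kt).
Plug in T_a = 25, T₀ = 95, k = 0.12, t = 5: T(5) = 25 + (70)e^(-0.60) ≈ 63.4°C.


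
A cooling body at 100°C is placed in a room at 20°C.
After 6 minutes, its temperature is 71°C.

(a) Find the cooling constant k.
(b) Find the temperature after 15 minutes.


Newton's law: T(t) = T_a + (T₀ - T_a)e^(-kt).
(a) Use T(6) = 71: (71 - 20)/(100 - 20) = e^(-k·6), so k = -ln(0.637)/6 ≈ 0.0750.
(b) Apply k to t = 15: T(15) = 20 + (80)e^(-1.126) ≈ 46.0°C.


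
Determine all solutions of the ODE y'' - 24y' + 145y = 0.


Characteristic equation: r² - 24r + 145 = 0.
Discriminant is negative; roots r = 12 ± 1i (complex conjugate pair).
General solution uses e^(α x)(C₁ cos(β x) + C₂ sin(β x)): y = e^(12x)(C₁cos(x) + C₂sin(x)).


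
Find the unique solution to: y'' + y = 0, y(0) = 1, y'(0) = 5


Characteristic roots of r² + 1 = 0 are ±1i, so y = C₁cos(x) + C₂sin(x).
Apply y(0) = 1: C₁ = 1. Differentiate and apply y'(0) = 5: 1·C₂ = 5, so C₂ = 5.
Particular solution: y = cos(x) + 5sin(x).


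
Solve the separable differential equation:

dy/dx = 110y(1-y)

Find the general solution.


Separate: dy/[y(1-y)] = 110 dx.
Partial fractions: 1/[y(1-y)] = 1/y + 1/(1-y).
Integrate: ln|y/(1-y)| = 110x + C₀.
Solve for y: y = 1/(1 + Ce^(-110x)).


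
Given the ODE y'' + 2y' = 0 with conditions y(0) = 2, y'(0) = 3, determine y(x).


Characteristic roots of r² + 2r = 0 are 0, -2.
General solution y = c₁ + c₂ e^(-2x).
Apply y(0) = 2: c₁ + c₂ = 2. Apply y'(0) = 3: 0 c₁ - 2 c₂ = 3.
Solve: c₁ = 7/2, c₂ = -3/2.
Particular solution: y = 7/2 - (3/2)e^(-2x).


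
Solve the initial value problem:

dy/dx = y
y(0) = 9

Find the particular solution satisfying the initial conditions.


General solution of y' = y is y = Ce^(x).
Apply y(0) = 9: C = 9.
Particular solution: y = 9e^(x).


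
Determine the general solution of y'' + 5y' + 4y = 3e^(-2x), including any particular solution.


Characteristic roots of r² + 5r + 4 = 0 are -4, -1.
y_h = C₁e^(-4x) + C₂e^(-x).
Forcing exponent -2 is not a characteristic root; try y_p = Ae^(-2x).
Substitute: A·(4 + (5)·-2 + (4)) = A·-2 = 3, so A = -3/2.
General solution: y = C₁e^(-4x) + C₂e^(-x) - (3/2)e^(-2x).


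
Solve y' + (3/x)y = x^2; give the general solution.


P(x) = 3/x ⇒ μ = x^3.
(x^3 y)' = x^3·x^2 = x^5.
Integrate: x^3 y = x^6/(6) + C.
Solve for y: y = (1/6)x^3 + C/x^3.


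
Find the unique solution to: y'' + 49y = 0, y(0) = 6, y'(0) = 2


Characteristic roots of r² + 49 = 0 are ±7i, so y = C₁cos(7x) + C₂sin(7x).
Apply y(0) = 6: C₁ = 6. Differentiate and apply y'(0) = 2: 7·C₂ = 2, so C₂ = 2/7.
Particular solution: y = 6cos(7x) + (2/7)sin(7x).


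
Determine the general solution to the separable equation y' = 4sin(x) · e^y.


Separate: e^(-y) dy = 4sin(x) dx.
Integrate: -e^(-y) = -4cos(x) + C₀.
Rearrange: e^(-y) = 4cos(x) + C.


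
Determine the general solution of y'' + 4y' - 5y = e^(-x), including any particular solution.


Characteristic roots of r² + 4r - 5 = 0 are -5, 1.
y_h = C₁e^(-5x) + C₂e^(x).
Forcing exponent -1 is not a characteristic root; try y_p = Ae^(-x).
Substitute: A·(1 + (4)·-1 + (-5)) = A·-8 = 1, so A = -1/8.
General solution: y = C₁e^(-5x) + C₂e^(x) - (1/8)e^(-x).


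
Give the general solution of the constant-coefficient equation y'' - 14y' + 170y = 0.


Characteristic equation: r² - 14r + 170 = 0.
Discriminant is negative; roots r = 7 ± 11i (complex conjugate pair).
General solution uses e^(α x)(C₁ cos(β x) + C₂ sin(β x)): y = e^(7x)(C₁cos(11x) + C₂sin(11x)).


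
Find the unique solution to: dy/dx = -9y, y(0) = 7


General solution of y' = -9y is y = Ce^(-9x).
Apply y(0) = 7: C = 7.
Particular solution: y = 7e^(-9x).


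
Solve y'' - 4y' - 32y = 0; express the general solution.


Characteristic equation: r² - 4r - 32 = 0.
Factor: (r - 8)(r + 4) = 0 ⇒ r = 8, -4 (distinct real).
General solution: y = C₁e^(8x) + C₂e^(-4x).


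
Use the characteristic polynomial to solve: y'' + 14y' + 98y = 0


Characteristic equation: r² + 14r + 98 = 0.
Discriminant is negative; roots r = -7 ± 7i (complex conjugate pair).
General solution uses e^(α x)(C₁ cos(β x) + C₂ sin(β x)): y = e^(-7x)(C₁cos(7x) + C₂sin(7x)).


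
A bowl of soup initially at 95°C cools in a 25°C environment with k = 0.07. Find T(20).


Newton's law: dT/dt = -k(T - T_a) has solution T(t) = T_a + (T₀ - T_a)e^(-kt).
Plug in T_a = 25, T₀ = 95, k = 0.07, t = 20: T(20) = 25 + (70)e^(-1.40) ≈ 42.3°C.


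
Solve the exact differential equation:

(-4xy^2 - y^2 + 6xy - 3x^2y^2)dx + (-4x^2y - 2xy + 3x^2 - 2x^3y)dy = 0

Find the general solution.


Check exactness: ∂M/∂y = -8xy - 2y + 6x - 6x^2y and ∂N/∂x = -8xy - 2y + 6x - 6x^2y; equal, so the equation is exact.
Integrate M with respect to x (treating y as constant): ∫M dx = -2x^2y^2 - xy^2 + 3x^2y - x^3y^2 + h(y).
Differentiate w.r.t. y and set equal to N: all terms match, so h'(y) = 0 and h is a constant absorbed into C.
General solution: -2x^2y^2 - xy^2 + 3x^2y - x^3y^2 = C.


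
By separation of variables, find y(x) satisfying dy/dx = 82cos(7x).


g(y) = 1, so integrate directly: y = ∫ 82cos(7x) dx = (82/7)sin(7x) + C.


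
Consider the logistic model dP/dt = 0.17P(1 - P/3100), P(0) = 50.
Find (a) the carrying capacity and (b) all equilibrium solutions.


Logistic ODE dP/dt = 0.17P(1 - P/3100) has equilibria where dP/dt = 0, i.e. P = 0 or P = 3100.
The coefficient (1 - P/K) = 0 when P = K, identifying K = 3100 as the carrying capacity.
(a) K = 3100; (b) equilibria P = 0 and P = 3100.


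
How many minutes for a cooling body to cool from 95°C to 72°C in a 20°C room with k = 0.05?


From T(t) = T_a + (T₀ - T_a)e^(-kt), set T(t) = 72:
(72 - 20) / (95 - 20) = e^(-0.05t), so t = -ln(0.693)/0.05 ≈ 7.3 minutes.
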